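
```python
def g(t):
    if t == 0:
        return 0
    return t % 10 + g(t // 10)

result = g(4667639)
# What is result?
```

Sum of digits of 4667639: 9 + 3 + 6 + 7 + 6 + 6 + 4 = 41

Answer: 41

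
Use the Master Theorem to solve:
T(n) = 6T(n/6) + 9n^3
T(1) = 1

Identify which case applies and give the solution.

a=6, b=6, f(n)=9n^3. log_6(6) = 1. Since c=3 > 1 and the regularity condition holds (6(n/6)^3 = (6/6^3)n^3 with 6/6^3 < 1), Case 3 applies: T(n) = Θ(f(n)) = O(n^3).

Answer: O(n^3) - Case 3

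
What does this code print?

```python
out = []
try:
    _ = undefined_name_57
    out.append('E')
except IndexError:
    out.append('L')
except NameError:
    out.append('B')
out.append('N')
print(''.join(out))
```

Execution trace: 'B' (except NameError) → 'N' (after the try/except). Output: BN

Answer: BN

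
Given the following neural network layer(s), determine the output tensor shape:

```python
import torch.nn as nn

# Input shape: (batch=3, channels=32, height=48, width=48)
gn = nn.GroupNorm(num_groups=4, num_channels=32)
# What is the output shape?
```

Input: (3, 32, 48, 48) -> Output: (3, 32, 48, 48)

Answer: (3, 32, 48, 48)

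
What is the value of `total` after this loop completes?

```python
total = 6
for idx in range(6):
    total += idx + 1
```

Start at 6, add 1 to 6 = 27
`total` takes the values: 6 → 7 → 9 → 12 → 16 → 21 → 27

Answer: 27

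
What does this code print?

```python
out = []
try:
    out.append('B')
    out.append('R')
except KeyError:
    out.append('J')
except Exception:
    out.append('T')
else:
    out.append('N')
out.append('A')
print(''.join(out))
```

Execution trace: 'B' (try body) → 'R' (try body, no exception) → 'N' (else) → 'A' (after the try/except). Output: BRNA

Answer: BRNA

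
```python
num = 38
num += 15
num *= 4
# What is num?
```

Trace:
`num = 38` → num = 38
`num += 15` → num = 53
`num *= 4` → num = 212
So num = 212

Answer: 212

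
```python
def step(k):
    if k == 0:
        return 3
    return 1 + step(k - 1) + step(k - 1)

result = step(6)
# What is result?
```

step(k) = 1 + 2·step(k-1), step(0)=3. Closed form: (3+1)·2^6 - 1 = 255.

Answer: 255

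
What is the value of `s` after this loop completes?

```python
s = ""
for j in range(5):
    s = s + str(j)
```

Concatenate digits 0 to 4
`s` takes the values: "" → "0" → "01" → "012" → "0123" → "01234"

Answer: "01234"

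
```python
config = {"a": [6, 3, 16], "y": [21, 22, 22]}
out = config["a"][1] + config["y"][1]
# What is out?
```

Trace:
`config = {"a": [6, 3, 16], "y": [21, 22, 22]}` → config = {'a': [6, 3, 16], 'y': [21, 22, 22]}
`out = config["a"][1] + config["y"][1]` → out = 25
So out = 25

Answer: 25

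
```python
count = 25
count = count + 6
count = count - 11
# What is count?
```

Trace:
`count = 25` → count = 25
`count = count + 6` → count = 31
`count = count - 11` → count = 20
So count = 20

Answer: 20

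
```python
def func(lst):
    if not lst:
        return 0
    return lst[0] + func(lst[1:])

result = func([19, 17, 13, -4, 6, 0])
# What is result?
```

19 + 17 + 13 + (-4) + 6 + 0 + 0 = 51

Answer: 51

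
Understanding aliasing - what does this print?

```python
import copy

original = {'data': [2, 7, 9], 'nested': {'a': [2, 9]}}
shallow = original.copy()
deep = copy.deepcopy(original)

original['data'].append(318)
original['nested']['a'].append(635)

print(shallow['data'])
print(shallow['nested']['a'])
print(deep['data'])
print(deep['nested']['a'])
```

Key concept: comparing shallow vs deep copy.
Step by step:
`original = {'data': [2, 7, 9], 'nested': {'a': [2, 9]}}` → original = {'data': [2, 7, 9], 'nested': {'a': [2, 9]}}
`shallow = original.copy()` → shallow = {'data': [2, 7, 9], 'nested': {'a': [2, 9]}}
`deep = copy.deepcopy(original)` → deep = {'data': [2, 7, 9], 'nested': {'a': [2, 9]}}
`original['data'].append(318)` → original = {'data': [2, 7, 9, 318], 'nested': {'a': [2, 9]}}; shallow = {'data': [2, 7, 9, 318], 'nested': {'a': [2, 9]}}
`original['nested']['a'].append(635)` → original = {'data': [2, 7, 9, 318], 'nested': {'a': [2, 9, 635]}}; shallow = {'data': [2, 7, 9, 318], 'nested': {'a': [2, 9, 635]}}
`print(shallow['data'])` → prints [2, 7, 9, 318]
`print(shallow['nested']['a'])` → prints [2, 9, 635]
`print(deep['data'])` → prints [2, 7, 9]
`print(deep['nested']['a'])` → prints [2, 9]

Answer:
[2, 7, 9, 318]
[2, 9, 635]
[2, 7, 9]
[2, 9]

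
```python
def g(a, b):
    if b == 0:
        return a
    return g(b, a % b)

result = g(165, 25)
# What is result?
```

g(165, 25) -> g(25, 15) -> g(15, 10) -> g(10, 5) -> g(5, 0) -> 5

Answer: 5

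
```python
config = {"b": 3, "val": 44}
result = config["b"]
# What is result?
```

Trace:
`config = {"b": 3, "val": 44}` → config = {'b': 3, 'val': 44}
`result = config["b"]` → result = 3
So result = 3

Answer: 3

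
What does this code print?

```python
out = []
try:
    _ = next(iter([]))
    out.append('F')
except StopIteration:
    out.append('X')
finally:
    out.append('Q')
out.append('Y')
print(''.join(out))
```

Execution trace: 'X' (except StopIteration) → 'Q' (finally) → 'Y' (after the try/except). Output: XQY

Answer: XQY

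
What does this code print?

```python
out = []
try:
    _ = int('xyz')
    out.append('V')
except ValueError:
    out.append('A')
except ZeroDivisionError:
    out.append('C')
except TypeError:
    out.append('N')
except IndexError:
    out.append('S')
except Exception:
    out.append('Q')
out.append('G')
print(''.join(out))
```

Execution trace: 'A' (except ValueError) → 'G' (after the try/except). Output: AG

Answer: AG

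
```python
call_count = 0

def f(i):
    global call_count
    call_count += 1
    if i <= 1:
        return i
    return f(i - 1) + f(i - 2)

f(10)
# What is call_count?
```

Calls(i) = 1 + Calls(i-1) + Calls(i-2); Calls(0)=Calls(1)=1. For i=10 this gives 177.

Answer: 177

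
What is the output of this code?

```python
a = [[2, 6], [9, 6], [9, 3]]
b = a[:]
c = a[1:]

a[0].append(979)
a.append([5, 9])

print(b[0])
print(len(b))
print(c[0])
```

Key concept: slice with nested mutation.
Step by step:
`a = [[2, 6], [9, 6], [9, 3]]` → a = [[2, 6], [9, 6], [9, 3]]
`b = a[:]` → b = [[2, 6], [9, 6], [9, 3]]
`c = a[1:]` → c = [[9, 6], [9, 3]]
`a[0].append(979)` → a = [[2, 6, 979], [9, 6], [9, 3]]; b = [[2, 6, 979], [9, 6], [9, 3]]
`a.append([5, 9])` → a = [[2, 6, 979], [9, 6], [9, 3], [5, 9]]
`print(b[0])` → prints [2, 6, 979]
`print(len(b))` → prints 3
`print(c[0])` → prints [9, 6]

Answer:
[2, 6, 979]
3
[9, 6]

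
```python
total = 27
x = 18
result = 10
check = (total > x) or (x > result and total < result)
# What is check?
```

Trace:
`total = 27` → total = 27
`x = 18` → x = 18
`result = 10` → result = 10
`check = (total > x) or (x > result and total < result)` → check = True
So check = True

Answer: True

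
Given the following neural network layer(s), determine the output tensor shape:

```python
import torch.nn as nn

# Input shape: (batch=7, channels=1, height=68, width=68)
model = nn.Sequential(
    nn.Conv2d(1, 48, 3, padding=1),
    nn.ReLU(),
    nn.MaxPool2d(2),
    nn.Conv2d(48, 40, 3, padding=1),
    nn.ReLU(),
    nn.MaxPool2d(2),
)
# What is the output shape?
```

Input: (7, 1, 68, 68) -> after first Conv2d: (7, 48, 68, 68) -> after first MaxPool2d: (7, 48, 34, 34) -> after second Conv2d: (7, 40, 34, 34) -> Output: (7, 40, 17, 17)

Answer: (7, 40, 17, 17)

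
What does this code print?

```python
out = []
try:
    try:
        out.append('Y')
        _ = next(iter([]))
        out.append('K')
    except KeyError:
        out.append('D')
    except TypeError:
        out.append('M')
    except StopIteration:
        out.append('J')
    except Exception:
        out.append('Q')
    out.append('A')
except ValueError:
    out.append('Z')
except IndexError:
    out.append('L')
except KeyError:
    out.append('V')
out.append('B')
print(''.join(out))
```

Execution trace: 'Y' (inner try body) → 'J' (inner except StopIteration) → 'A' (try body, no exception) → 'B' (after the try/except). Output: YJAB

Answer: YJAB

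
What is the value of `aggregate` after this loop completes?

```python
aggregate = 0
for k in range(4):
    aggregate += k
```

Sum of 0 to 3 = 6
`aggregate` takes the values: 0 → 1 → 3 → 6

Answer: 6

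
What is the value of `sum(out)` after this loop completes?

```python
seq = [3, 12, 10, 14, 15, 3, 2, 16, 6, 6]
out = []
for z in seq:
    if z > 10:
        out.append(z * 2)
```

Sum of doubled values > 10
`out` takes the values: [] → [24] → [24, 28] → [24, 28, 30] → [24, 28, 30, 32]
So `sum(out)` = 114

Answer: 114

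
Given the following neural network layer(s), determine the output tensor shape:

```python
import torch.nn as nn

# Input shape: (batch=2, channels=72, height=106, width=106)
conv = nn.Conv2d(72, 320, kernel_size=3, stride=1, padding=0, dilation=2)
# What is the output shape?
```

Input: (2, 72, 106, 106) -> Output: (2, 320, 102, 102)

Answer: (2, 320, 102, 102)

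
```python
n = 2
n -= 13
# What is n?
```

Trace:
`n = 2` → n = 2
`n -= 13` → n = -11
So n = -11

Answer: -11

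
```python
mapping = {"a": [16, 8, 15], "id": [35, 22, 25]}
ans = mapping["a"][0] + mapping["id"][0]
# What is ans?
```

Trace:
`mapping = {"a": [16, 8, 15], "id": [35, 22, 25]}` → mapping = {'a': [16, 8, 15], 'id': [35, 22, 25]}
`ans = mapping["a"][0] + mapping["id"][0]` → ans = 51
So ans = 51

Answer: 51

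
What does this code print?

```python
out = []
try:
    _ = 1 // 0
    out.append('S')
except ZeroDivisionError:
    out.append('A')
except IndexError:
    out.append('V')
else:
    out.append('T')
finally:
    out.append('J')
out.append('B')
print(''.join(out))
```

Execution trace: 'A' (except ZeroDivisionError) → 'J' (finally) → 'B' (after the try/except). Output: AJB

Answer: AJB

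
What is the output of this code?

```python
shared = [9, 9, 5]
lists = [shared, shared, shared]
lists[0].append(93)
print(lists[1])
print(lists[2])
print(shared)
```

Key concept: list of same reference.
Step by step:
`shared = [9, 9, 5]` → shared = [9, 9, 5]
`lists = [shared, shared, shared]` → lists = [[9, 9, 5], [9, 9, 5], [9, 9, 5]]
`lists[0].append(93)` → shared = [9, 9, 5, 93]; lists = [[9, 9, 5, 93], [9, 9, 5, 93], [9, 9, 5, 93]]
`print(lists[1])` → prints [9, 9, 5, 93]
`print(lists[2])` → prints [9, 9, 5, 93]
`print(shared)` → prints [9, 9, 5, 93]

Answer:
[9, 9, 5, 93]
[9, 9, 5, 93]
[9, 9, 5, 93]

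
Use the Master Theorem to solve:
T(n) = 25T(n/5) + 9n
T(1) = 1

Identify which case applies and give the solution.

a=25, b=5, f(n)=9n. log_5(25) = 2. Since c=1 < 2, Case 1 applies: T(n) = Θ(n^log_b(a)) = O(n^2).

Answer: O(n^2) - Case 1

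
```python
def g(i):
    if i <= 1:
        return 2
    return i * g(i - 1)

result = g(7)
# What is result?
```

g(7) = 7 * 6 * 5 * 4 * 3 * 2 * 2 = 10080

Answer: 10080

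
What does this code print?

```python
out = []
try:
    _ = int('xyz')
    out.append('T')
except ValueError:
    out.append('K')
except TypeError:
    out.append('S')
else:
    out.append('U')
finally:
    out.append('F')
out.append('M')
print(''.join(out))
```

Execution trace: 'K' (except ValueError) → 'F' (finally) → 'M' (after the try/except). Output: KFM

Answer: KFM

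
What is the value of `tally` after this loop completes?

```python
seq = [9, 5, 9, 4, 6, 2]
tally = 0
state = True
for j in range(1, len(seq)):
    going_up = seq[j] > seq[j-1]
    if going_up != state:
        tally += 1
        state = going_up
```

Count direction changes in [9, 5, 9, 4, 6, 2]
`tally` takes the values: 0 → 1 → 2 → 3 → 4 → 5

Answer: 5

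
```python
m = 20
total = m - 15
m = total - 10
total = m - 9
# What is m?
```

Trace:
`m = 20` → m = 20
`total = m - 15` → total = 5
`m = total - 10` → m = -5
`total = m - 9` → total = -14
So m = -5

Answer: -5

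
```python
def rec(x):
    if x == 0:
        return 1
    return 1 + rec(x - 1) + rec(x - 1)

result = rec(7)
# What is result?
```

rec(x) = 1 + 2·rec(x-1), rec(0)=1. Closed form: (1+1)·2^7 - 1 = 255.

Answer: 255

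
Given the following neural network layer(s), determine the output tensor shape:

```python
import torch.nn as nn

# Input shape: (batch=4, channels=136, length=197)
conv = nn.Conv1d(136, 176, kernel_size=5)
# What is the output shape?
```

Input: (4, 136, 197) -> Output: (4, 176, 193)

Answer: (4, 176, 193)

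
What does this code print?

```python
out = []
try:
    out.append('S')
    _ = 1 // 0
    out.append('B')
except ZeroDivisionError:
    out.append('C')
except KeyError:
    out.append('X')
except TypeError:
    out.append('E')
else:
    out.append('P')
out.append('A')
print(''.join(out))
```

Execution trace: 'S' (try body) → 'C' (except ZeroDivisionError) → 'A' (after the try/except). Output: SCA

Answer: SCA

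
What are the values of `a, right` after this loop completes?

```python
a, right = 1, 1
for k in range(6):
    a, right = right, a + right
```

Fibonacci: after 6 iterations
`a, right` takes the values: (1, 1) → (1, 2) → (2, 3) → (3, 5) → (5, 8) → (8, 13) → (13, 21)

Answer: 13, 21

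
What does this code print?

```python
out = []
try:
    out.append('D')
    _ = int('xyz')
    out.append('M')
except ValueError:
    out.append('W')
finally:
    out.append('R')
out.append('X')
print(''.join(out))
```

Execution trace: 'D' (try body) → 'W' (except ValueError) → 'R' (finally) → 'X' (after the try/except). Output: DWRX

Answer: DWRX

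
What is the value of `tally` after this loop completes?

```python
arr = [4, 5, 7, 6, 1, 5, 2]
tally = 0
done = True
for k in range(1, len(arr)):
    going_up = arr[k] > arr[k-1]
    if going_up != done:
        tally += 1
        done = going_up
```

Count direction changes in [4, 5, 7, 6, 1, 5, 2]
`tally` takes the values: 0 → 1 → 2 → 3

Answer: 3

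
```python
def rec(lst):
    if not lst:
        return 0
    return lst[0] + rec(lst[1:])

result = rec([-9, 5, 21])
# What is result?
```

(-9) + 5 + 21 + 0 = 17

Answer: 17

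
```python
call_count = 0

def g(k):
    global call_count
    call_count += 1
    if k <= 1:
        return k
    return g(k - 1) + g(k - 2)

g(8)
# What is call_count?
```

Calls(k) = 1 + Calls(k-1) + Calls(k-2); Calls(0)=Calls(1)=1. For k=8 this gives 67.

Answer: 67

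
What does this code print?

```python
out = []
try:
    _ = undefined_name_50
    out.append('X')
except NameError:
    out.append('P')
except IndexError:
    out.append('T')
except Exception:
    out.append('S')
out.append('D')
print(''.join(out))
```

Execution trace: 'P' (except NameError) → 'D' (after the try/except). Output: PD

Answer: PD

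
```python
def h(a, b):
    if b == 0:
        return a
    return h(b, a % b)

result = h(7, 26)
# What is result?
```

h(7, 26) -> h(26, 7) -> h(7, 5) -> h(5, 2) -> h(2, 1) -> h(1, 0) -> 1

Answer: 1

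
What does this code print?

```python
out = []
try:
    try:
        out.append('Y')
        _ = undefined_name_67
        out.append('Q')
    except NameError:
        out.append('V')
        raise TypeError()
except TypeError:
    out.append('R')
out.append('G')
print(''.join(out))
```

Execution trace: 'Y' (inner try body) → 'V' (inner except NameError) → 'R' (outer except TypeError) → 'G' (after the try/except). Output: YVRG

Answer: YVRG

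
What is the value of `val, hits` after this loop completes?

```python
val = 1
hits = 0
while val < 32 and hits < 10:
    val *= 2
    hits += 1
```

Double until >= 32 or 10 iterations
`val, hits` takes the values: (1, 0) → (2, 0) → (2, 1) → (4, 1) → (4, 2) → (8, 2) → (8, 3) → (16, 3) → (16, 4) → (32, 4) → (32, 5)

Answer: 32, 5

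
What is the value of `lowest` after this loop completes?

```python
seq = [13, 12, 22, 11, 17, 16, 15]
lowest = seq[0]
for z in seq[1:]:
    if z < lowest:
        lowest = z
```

Minimum of [13, 12, 22, 11, 17, 16, 15]
`lowest` takes the values: 13 → 12 → 11

Answer: 11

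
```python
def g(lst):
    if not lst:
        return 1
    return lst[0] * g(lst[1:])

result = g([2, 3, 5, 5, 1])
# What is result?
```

Product over [2, 3, 5, 5, 1] = 2 * 3 * 5 * 5 * 1 = 150

Answer: 150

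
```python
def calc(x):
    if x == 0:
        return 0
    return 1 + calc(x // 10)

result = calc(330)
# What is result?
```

Count of digits of 330: 3

Answer: 3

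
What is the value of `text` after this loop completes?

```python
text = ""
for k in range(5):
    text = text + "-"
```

Repeat '-' 5 times
`text` takes the values: "" → "-" → "--" → "---" → "----" → "-----"

Answer: "-----"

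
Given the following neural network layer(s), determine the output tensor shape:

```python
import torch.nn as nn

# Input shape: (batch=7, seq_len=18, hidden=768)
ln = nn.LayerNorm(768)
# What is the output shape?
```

Input: (7, 18, 768) -> Output: (7, 18, 768)

Answer: (7, 18, 768)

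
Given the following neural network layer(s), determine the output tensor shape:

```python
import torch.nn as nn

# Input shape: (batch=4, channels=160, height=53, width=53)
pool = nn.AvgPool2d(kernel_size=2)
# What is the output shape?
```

Input: (4, 160, 53, 53) -> Output: (4, 160, 26, 26)

Answer: (4, 160, 26, 26)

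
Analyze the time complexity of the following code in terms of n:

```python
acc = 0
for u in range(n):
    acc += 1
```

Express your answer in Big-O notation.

Each loop level contributes: n. Multiplying the contributions gives O(n).

Answer: O(n)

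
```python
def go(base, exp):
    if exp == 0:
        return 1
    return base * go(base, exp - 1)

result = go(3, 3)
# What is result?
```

go(3, 3) = 3 * 3 * 3 = 27

Answer: 27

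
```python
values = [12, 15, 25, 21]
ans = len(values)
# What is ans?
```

Trace:
`values = [12, 15, 25, 21]` → values = [12, 15, 25, 21]
`ans = len(values)` → ans = 4
So ans = 4

Answer: 4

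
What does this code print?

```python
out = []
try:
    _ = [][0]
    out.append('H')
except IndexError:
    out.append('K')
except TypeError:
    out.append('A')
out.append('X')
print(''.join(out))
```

Execution trace: 'K' (except IndexError) → 'X' (after the try/except). Output: KX

Answer: KX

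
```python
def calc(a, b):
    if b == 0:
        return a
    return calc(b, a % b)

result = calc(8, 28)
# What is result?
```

calc(8, 28) -> calc(28, 8) -> calc(8, 4) -> calc(4, 0) -> 4

Answer: 4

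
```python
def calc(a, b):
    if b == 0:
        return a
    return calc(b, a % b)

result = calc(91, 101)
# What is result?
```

calc(91, 101) -> calc(101, 91) -> calc(91, 10) -> calc(10, 1) -> calc(1, 0) -> 1

Answer: 1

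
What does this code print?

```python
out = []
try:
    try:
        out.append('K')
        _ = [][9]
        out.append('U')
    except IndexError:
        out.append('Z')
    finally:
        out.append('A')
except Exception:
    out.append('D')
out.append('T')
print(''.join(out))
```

Execution trace: 'K' (inner try body) → 'Z' (inner except IndexError) → 'A' (inner finally) → 'T' (after the try/except). Output: KZAT

Answer: KZAT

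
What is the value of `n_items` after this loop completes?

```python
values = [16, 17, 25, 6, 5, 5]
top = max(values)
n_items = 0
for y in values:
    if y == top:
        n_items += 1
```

Count of max value 25 in [16, 17, 25, 6, 5, 5]
`n_items` takes the values: 0 → 1

Answer: 1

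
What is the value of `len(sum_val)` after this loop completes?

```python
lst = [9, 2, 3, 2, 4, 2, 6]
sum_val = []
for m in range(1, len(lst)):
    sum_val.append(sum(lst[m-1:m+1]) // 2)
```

Number of 2-element averages
`sum_val` takes the values: [] → [5] → [5, 2] → [5, 2, 2] → [5, 2, 2, 3] → [5, 2, 2, 3, 3] → [5, 2, 2, 3, 3, 4]
So `len(sum_val)` = 6

Answer: 6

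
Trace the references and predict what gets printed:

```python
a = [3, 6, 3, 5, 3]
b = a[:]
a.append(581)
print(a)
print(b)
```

Key concept: slice [:] creates copy.
Step by step:
`a = [3, 6, 3, 5, 3]` → a = [3, 6, 3, 5, 3]
`b = a[:]` → b = [3, 6, 3, 5, 3]
`a.append(581)` → a = [3, 6, 3, 5, 3, 581]
`print(a)` → prints [3, 6, 3, 5, 3, 581]
`print(b)` → prints [3, 6, 3, 5, 3]

Answer:
[3, 6, 3, 5, 3, 581]
[3, 6, 3, 5, 3]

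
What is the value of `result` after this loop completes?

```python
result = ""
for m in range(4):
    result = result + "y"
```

Repeat 'y' 4 times
`result` takes the values: "" → "y" → "yy" → "yyy" → "yyyy"

Answer: "yyyy"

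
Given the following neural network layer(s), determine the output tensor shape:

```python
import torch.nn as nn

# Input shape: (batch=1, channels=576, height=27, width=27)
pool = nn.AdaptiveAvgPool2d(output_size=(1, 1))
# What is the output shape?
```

Input: (1, 576, 27, 27) -> Output: (1, 576, 1, 1)

Answer: (1, 576, 1, 1)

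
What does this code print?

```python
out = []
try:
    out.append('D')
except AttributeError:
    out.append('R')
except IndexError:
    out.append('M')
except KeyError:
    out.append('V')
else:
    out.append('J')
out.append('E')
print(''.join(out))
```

Execution trace: 'D' (try body, no exception) → 'J' (else) → 'E' (after the try/except). Output: DJE

Answer: DJE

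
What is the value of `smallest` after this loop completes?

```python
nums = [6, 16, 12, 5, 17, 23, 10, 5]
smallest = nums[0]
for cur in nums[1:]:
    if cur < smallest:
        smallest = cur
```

Minimum of [6, 16, 12, 5, 17, 23, 10, 5]
`smallest` takes the values: 6 → 5

Answer: 5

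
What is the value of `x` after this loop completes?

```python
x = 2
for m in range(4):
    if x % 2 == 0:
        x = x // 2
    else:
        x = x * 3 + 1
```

Collatz-style transformation from 2
`x` takes the values: 2 → 1 → 4 → 2 → 1

Answer: 1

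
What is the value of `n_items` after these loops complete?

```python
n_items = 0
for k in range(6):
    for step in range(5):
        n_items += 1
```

6 * 5 = 30
`n_items` takes the values: 0 → 1 → 2 → 3 → 4 → 5 → 6 → 7 → 8 → 9 → 10 → 11 → 12 → 13 → 14 → 15 → 16 → 17 → 18 → 19 → 20 → 21 → 22 → 23 → 24 → 25 → 26 → 27 → 28 → 29 → 30

Answer: 30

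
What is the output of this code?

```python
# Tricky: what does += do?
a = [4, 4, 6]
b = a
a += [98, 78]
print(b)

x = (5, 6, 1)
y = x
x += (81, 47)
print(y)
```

Key concept: += behavior differs for mutable vs immutable.
Step by step:
`a = [4, 4, 6]` → a = [4, 4, 6]
`b = a` → b = [4, 4, 6] (same object as a)
`a += [98, 78]` → a = [4, 4, 6, 98, 78] (same object as b); b = [4, 4, 6, 98, 78] (same object as a)
`print(b)` → prints [4, 4, 6, 98, 78]
`x = (5, 6, 1)` → x = (5, 6, 1)
`y = x` → y = (5, 6, 1)
`x += (81, 47)` → x = (5, 6, 1, 81, 47)
`print(y)` → prints (5, 6, 1)

Answer:
[4, 4, 6, 98, 78]
(5, 6, 1)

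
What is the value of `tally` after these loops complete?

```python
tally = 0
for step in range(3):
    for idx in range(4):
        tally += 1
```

3 * 4 = 12
`tally` takes the values: 0 → 1 → 2 → 3 → 4 → 5 → 6 → 7 → 8 → 9 → 10 → 11 → 12

Answer: 12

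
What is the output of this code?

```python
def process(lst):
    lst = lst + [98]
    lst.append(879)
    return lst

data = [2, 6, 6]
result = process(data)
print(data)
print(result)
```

Key concept: rebinding parameter vs mutation.
Step by step:
`data = [2, 6, 6]` → data = [2, 6, 6]
`result = process(data)` → result = [2, 6, 6, 98, 879]
`print(data)` → prints [2, 6, 6]
`print(result)` → prints [2, 6, 6, 98, 879]

Answer:
[2, 6, 6]
[2, 6, 6, 98, 879]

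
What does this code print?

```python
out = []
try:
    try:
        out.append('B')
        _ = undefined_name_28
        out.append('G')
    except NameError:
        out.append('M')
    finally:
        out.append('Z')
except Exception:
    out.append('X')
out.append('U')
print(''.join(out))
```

Execution trace: 'B' (inner try body) → 'M' (inner except NameError) → 'Z' (inner finally) → 'U' (after the try/except). Output: BMZU

Answer: BMZU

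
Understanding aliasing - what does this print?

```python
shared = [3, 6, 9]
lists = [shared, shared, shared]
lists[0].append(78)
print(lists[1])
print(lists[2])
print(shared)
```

Key concept: list of same reference.
Step by step:
`shared = [3, 6, 9]` → shared = [3, 6, 9]
`lists = [shared, shared, shared]` → lists = [[3, 6, 9], [3, 6, 9], [3, 6, 9]]
`lists[0].append(78)` → shared = [3, 6, 9, 78]; lists = [[3, 6, 9, 78], [3, 6, 9, 78], [3, 6, 9, 78]]
`print(lists[1])` → prints [3, 6, 9, 78]
`print(lists[2])` → prints [3, 6, 9, 78]
`print(shared)` → prints [3, 6, 9, 78]

Answer:
[3, 6, 9, 78]
[3, 6, 9, 78]
[3, 6, 9, 78]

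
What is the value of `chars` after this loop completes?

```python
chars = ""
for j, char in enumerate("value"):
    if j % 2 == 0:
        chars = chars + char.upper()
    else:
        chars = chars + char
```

Uppercase even positions in 'value'
`chars` takes the values: "" → "V" → "Va" → "VaL" → "VaLu" → "VaLuE"

Answer: "VaLuE"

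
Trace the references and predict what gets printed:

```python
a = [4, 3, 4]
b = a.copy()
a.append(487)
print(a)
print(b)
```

Key concept: list.copy() creates independent copy.
Step by step:
`a = [4, 3, 4]` → a = [4, 3, 4]
`b = a.copy()` → b = [4, 3, 4]
`a.append(487)` → a = [4, 3, 4, 487]
`print(a)` → prints [4, 3, 4, 487]
`print(b)` → prints [4, 3, 4]

Answer:
[4, 3, 4, 487]
[4, 3, 4]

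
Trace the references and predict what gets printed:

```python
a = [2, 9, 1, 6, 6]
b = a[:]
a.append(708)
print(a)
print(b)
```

Key concept: slice [:] creates copy.
Step by step:
`a = [2, 9, 1, 6, 6]` → a = [2, 9, 1, 6, 6]
`b = a[:]` → b = [2, 9, 1, 6, 6]
`a.append(708)` → a = [2, 9, 1, 6, 6, 708]
`print(a)` → prints [2, 9, 1, 6, 6, 708]
`print(b)` → prints [2, 9, 1, 6, 6]

Answer:
[2, 9, 1, 6, 6, 708]
[2, 9, 1, 6, 6]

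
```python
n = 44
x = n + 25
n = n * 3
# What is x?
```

Trace:
`n = 44` → n = 44
`x = n + 25` → x = 69
`n = n * 3` → n = 132
So x = 69

Answer: 69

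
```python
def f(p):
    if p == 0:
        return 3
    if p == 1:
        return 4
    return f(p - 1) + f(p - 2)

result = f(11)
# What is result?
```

Build up from base cases: f(0)=3, f(1)=4, f(2)=7, f(3)=11, f(4)=18, f(5)=29, f(6)=47, ..., f(11)=521

Answer: 521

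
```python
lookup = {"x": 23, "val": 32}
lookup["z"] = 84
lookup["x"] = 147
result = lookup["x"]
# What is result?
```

Trace:
`lookup = {"x": 23, "val": 32}` → lookup = {'x': 23, 'val': 32}
`lookup["z"] = 84` → lookup = {'x': 23, 'val': 32, 'z': 84}
`lookup["x"] = 147` → lookup = {'x': 147, 'val': 32, 'z': 84}
`result = lookup["x"]` → result = 147
So result = 147

Answer: 147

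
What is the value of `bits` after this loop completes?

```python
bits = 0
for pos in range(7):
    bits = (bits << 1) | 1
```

Build 7 consecutive 1-bits: 0b1111111
`bits` takes the values: 0 → 1 → 3 → 7 → 15 → 31 → 63 → 127

Answer: 127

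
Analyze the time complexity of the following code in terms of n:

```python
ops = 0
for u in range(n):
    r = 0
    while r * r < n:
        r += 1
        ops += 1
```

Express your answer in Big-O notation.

Each loop level contributes: n × √n. Multiplying the contributions gives O(n√n).

Answer: O(n√n)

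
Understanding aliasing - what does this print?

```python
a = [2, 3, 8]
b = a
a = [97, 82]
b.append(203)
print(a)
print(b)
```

Key concept: rebinding vs mutation: a is rebound to a new list, b still points at the original.
Step by step:
`a = [2, 3, 8]` → a = [2, 3, 8]
`b = a` → b = [2, 3, 8] (same object as a)
`a = [97, 82]` → a = [97, 82]
`b.append(203)` → b = [2, 3, 8, 203]
`print(a)` → prints [97, 82]
`print(b)` → prints [2, 3, 8, 203]

Answer:
[97, 82]
[2, 3, 8, 203]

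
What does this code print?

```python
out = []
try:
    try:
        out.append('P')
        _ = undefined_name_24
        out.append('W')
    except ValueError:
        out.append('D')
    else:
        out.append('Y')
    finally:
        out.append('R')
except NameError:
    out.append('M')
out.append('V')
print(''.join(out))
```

Execution trace: 'P' (inner try body) → 'R' (inner finally) → 'M' (outer except NameError) → 'V' (after the try/except). Output: PRMV

Answer: PRMV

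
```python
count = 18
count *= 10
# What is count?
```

Trace:
`count = 18` → count = 18
`count *= 10` → count = 180
So count = 180

Answer: 180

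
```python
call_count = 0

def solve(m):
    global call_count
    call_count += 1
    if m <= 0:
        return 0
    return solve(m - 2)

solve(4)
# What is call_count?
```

Linear recursion stepping by 2: 3 calls from m=4 down to ≤0.

Answer: 3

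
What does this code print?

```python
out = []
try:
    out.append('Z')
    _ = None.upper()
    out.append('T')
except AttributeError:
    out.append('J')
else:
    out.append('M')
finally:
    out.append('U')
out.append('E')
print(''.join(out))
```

Execution trace: 'Z' (try body) → 'J' (except AttributeError) → 'U' (finally) → 'E' (after the try/except). Output: ZJUE

Answer: ZJUE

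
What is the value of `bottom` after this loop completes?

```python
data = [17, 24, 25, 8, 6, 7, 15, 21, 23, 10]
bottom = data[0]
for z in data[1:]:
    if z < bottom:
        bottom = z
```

Minimum of [17, 24, 25, 8, 6, 7, 15, 21, 23, 10]
`bottom` takes the values: 17 → 8 → 6

Answer: 6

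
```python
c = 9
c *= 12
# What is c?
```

Trace:
`c = 9` → c = 9
`c *= 12` → c = 108
So c = 108

Answer: 108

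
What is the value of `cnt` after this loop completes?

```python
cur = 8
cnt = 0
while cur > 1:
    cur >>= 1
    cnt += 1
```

Count right shifts until 1
`cnt` takes the values: 0 → 1 → 2 → 3

Answer: 3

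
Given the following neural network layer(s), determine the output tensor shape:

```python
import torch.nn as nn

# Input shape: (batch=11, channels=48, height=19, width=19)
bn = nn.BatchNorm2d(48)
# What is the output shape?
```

Input: (11, 48, 19, 19) -> Output: (11, 48, 19, 19)

Answer: (11, 48, 19, 19)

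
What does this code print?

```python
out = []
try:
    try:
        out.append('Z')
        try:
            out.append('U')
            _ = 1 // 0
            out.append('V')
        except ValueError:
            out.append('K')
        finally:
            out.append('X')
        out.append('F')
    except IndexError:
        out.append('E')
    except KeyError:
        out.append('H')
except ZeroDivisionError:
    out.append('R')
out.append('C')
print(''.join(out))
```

Execution trace: 'Z' (try body) → 'U' (inner try body) → 'X' (inner finally) → 'R' (outer except ZeroDivisionError) → 'C' (after the try/except). Output: ZUXRC

Answer: ZUXRC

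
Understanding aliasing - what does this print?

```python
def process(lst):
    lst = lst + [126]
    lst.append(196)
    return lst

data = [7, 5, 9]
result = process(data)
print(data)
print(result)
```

Key concept: rebinding parameter vs mutation.
Step by step:
`data = [7, 5, 9]` → data = [7, 5, 9]
`result = process(data)` → result = [7, 5, 9, 126, 196]
`print(data)` → prints [7, 5, 9]
`print(result)` → prints [7, 5, 9, 126, 196]

Answer:
[7, 5, 9]
[7, 5, 9, 126, 196]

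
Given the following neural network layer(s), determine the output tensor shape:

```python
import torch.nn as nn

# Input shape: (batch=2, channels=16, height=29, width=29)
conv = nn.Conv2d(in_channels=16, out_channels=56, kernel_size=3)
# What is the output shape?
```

Input: (2, 16, 29, 29) -> Output: (2, 56, 27, 27)

Answer: (2, 56, 27, 27)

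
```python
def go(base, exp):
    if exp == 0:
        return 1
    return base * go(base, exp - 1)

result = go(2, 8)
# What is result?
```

go(2, 8) = 2 * 2 * 2 * 2 * 2 * 2 * 2 * 2 = 256

Answer: 256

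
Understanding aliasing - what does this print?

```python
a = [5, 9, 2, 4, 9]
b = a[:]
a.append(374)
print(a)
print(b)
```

Key concept: slice [:] creates copy.
Step by step:
`a = [5, 9, 2, 4, 9]` → a = [5, 9, 2, 4, 9]
`b = a[:]` → b = [5, 9, 2, 4, 9]
`a.append(374)` → a = [5, 9, 2, 4, 9, 374]
`print(a)` → prints [5, 9, 2, 4, 9, 374]
`print(b)` → prints [5, 9, 2, 4, 9]

Answer:
[5, 9, 2, 4, 9, 374]
[5, 9, 2, 4, 9]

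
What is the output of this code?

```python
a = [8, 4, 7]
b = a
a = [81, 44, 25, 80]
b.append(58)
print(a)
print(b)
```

Key concept: rebinding vs mutation: a is rebound to a new list, b still points at the original.
Step by step:
`a = [8, 4, 7]` → a = [8, 4, 7]
`b = a` → b = [8, 4, 7] (same object as a)
`a = [81, 44, 25, 80]` → a = [81, 44, 25, 80]
`b.append(58)` → b = [8, 4, 7, 58]
`print(a)` → prints [81, 44, 25, 80]
`print(b)` → prints [8, 4, 7, 58]

Answer:
[81, 44, 25, 80]
[8, 4, 7, 58]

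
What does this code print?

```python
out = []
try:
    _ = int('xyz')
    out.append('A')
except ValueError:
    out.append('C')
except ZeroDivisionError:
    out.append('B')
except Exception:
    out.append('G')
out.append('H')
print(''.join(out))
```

Execution trace: 'C' (except ValueError) → 'H' (after the try/except). Output: CH

Answer: CH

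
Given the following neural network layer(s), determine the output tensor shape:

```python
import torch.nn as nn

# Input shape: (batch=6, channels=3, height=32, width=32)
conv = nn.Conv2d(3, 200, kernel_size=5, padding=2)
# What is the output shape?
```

Input: (6, 3, 32, 32) -> Output: (6, 200, 32, 32)

Answer: (6, 200, 32, 32)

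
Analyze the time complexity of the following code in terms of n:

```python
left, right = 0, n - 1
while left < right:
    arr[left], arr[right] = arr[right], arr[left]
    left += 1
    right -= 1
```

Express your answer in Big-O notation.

This is In-place array reversal. Time complexity: O(n).

Answer: O(n)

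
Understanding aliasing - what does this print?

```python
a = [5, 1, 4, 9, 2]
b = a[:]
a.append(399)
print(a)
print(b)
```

Key concept: slice [:] creates copy.
Step by step:
`a = [5, 1, 4, 9, 2]` → a = [5, 1, 4, 9, 2]
`b = a[:]` → b = [5, 1, 4, 9, 2]
`a.append(399)` → a = [5, 1, 4, 9, 2, 399]
`print(a)` → prints [5, 1, 4, 9, 2, 399]
`print(b)` → prints [5, 1, 4, 9, 2]

Answer:
[5, 1, 4, 9, 2, 399]
[5, 1, 4, 9, 2]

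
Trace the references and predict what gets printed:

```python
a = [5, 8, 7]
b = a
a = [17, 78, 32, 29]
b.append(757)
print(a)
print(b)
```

Key concept: rebinding vs mutation: a is rebound to a new list, b still points at the original.
Step by step:
`a = [5, 8, 7]` → a = [5, 8, 7]
`b = a` → b = [5, 8, 7] (same object as a)
`a = [17, 78, 32, 29]` → a = [17, 78, 32, 29]
`b.append(757)` → b = [5, 8, 7, 757]
`print(a)` → prints [17, 78, 32, 29]
`print(b)` → prints [5, 8, 7, 757]

Answer:
[17, 78, 32, 29]
[5, 8, 7, 757]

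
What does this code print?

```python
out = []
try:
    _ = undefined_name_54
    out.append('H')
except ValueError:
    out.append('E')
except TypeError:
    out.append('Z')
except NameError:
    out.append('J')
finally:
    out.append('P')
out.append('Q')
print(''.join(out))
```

Execution trace: 'J' (except NameError) → 'P' (finally) → 'Q' (after the try/except). Output: JPQ

Answer: JPQ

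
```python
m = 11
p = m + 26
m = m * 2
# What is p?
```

Trace:
`m = 11` → m = 11
`p = m + 26` → p = 37
`m = m * 2` → m = 22
So p = 37

Answer: 37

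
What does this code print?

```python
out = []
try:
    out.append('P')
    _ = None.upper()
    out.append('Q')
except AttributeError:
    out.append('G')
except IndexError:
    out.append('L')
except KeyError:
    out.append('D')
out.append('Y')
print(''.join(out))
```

Execution trace: 'P' (try body) → 'G' (except AttributeError) → 'Y' (after the try/except). Output: PGY

Answer: PGY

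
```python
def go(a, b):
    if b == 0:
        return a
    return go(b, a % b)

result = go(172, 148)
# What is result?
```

go(172, 148) -> go(148, 24) -> go(24, 4) -> go(4, 0) -> 4

Answer: 4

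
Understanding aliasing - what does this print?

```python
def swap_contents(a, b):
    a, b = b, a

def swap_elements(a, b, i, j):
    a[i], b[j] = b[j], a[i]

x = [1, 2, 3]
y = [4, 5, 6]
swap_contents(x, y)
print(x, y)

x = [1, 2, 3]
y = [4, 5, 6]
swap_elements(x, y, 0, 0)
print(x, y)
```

Key concept: parameter rebinding vs mutation.
Step by step:
`x = [1, 2, 3]` → x = [1, 2, 3]
`y = [4, 5, 6]` → y = [4, 5, 6]
`swap_contents(x, y)` → no visible change to tracked variables
`print(x, y)` → prints [1, 2, 3] [4, 5, 6]
`x = [1, 2, 3]` → x = [1, 2, 3]
`y = [4, 5, 6]` → y = [4, 5, 6]
`swap_elements(x, y, 0, 0)` → x = [4, 2, 3]; y = [1, 5, 6]
`print(x, y)` → prints [4, 2, 3] [1, 5, 6]

Answer:
[1, 2, 3] [4, 5, 6]
[4, 2, 3] [1, 5, 6]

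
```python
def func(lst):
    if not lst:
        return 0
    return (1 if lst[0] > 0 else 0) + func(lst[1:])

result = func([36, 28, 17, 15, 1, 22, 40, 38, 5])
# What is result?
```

Count of positive elements in [36, 28, 17, 15, 1, 22, 40, 38, 5] = 9

Answer: 9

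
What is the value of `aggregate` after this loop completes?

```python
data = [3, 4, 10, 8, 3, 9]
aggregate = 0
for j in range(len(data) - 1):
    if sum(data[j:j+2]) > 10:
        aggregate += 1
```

Count windows with sum > 10
`aggregate` takes the values: 0 → 1 → 2 → 3 → 4

Answer: 4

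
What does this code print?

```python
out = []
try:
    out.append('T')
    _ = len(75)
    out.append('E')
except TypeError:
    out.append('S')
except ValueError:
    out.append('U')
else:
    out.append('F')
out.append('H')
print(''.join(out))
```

Execution trace: 'T' (try body) → 'S' (except TypeError) → 'H' (after the try/except). Output: TSH

Answer: TSH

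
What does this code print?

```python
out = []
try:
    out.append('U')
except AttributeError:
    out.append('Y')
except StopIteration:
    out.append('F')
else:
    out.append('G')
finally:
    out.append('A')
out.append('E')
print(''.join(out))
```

Execution trace: 'U' (try body, no exception) → 'G' (else) → 'A' (finally) → 'E' (after the try/except). Output: UGAE

Answer: UGAE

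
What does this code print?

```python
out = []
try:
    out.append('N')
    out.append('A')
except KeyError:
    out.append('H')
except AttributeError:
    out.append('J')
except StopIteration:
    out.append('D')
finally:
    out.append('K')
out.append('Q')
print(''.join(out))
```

Execution trace: 'N' (try body) → 'A' (try body, no exception) → 'K' (finally) → 'Q' (after the try/except). Output: NAKQ

Answer: NAKQ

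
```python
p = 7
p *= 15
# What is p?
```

Trace:
`p = 7` → p = 7
`p *= 15` → p = 105
So p = 105

Answer: 105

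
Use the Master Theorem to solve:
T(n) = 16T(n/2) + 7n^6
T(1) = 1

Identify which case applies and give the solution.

a=16, b=2, f(n)=7n^6. log_2(16) = 4. Since c=6 > 4 and the regularity condition holds (16(n/2)^6 = (16/2^6)n^6 with 16/2^6 < 1), Case 3 applies: T(n) = Θ(f(n)) = O(n^6).

Answer: O(n^6) - Case 3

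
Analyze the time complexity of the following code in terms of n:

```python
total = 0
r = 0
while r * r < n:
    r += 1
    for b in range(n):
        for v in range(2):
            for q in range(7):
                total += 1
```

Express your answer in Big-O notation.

Each loop level contributes: √n × n × 1 × 1. Multiplying the contributions gives O(n√n).

Answer: O(n√n)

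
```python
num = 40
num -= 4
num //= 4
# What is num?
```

Trace:
`num = 40` → num = 40
`num -= 4` → num = 36
`num //= 4` → num = 9
So num = 9

Answer: 9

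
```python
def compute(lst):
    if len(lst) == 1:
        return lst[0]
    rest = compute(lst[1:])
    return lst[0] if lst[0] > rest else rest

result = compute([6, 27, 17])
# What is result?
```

Recursive max over [6, 27, 17] = 27

Answer: 27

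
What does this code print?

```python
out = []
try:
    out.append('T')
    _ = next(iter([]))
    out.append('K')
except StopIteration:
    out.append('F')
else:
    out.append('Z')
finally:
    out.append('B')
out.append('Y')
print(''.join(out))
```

Execution trace: 'T' (try body) → 'F' (except StopIteration) → 'B' (finally) → 'Y' (after the try/except). Output: TFBY

Answer: TFBY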